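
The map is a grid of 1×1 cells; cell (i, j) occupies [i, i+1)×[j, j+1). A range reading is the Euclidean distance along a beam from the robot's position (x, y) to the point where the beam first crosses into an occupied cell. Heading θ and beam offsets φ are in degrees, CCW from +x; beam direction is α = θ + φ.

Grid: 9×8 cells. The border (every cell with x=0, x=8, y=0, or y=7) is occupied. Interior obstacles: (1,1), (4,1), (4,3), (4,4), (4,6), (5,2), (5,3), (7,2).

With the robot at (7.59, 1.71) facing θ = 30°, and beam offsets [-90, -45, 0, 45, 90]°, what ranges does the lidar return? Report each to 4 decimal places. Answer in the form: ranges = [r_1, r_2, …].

beam 1: φ=-90°, α=300°
  cosα=0.5000 sinα=-0.8660 | (7,1) | tMaxX 0.8200 tMaxY 0.8198 | tΔX 2.0000 tΔY 1.1547
    t=0.8198 [y] (7,0) — stop
  → r_1 = 0.8198
beam 2: φ=-45°, α=345°
  cosα=0.9659 sinα=-0.2588 | (7,1) | tMaxX 0.4245 tMaxY 2.7432 | tΔX 1.0353 tΔY 3.8637
    t=0.4245 [x] (8,1) — stop
  → r_2 = 0.4245
beam 3: φ=0°, α=30°
  cosα=0.8660 sinα=0.5000 | (7,1) | tMaxX 0.4734 tMaxY 0.5800 | tΔX 1.1547 tΔY 2.0000
    t=0.4734 [x] (8,1) — stop
  → r_3 = 0.4734
beam 4: φ=45°, α=75°
  cosα=0.2588 sinα=0.9659 | (7,1) | tMaxX 1.5841 tMaxY 0.3002 | tΔX 3.8637 tΔY 1.0353
    t=0.3002 [y] (7,2) — stop
  → r_4 = 0.3002
beam 5: φ=90°, α=120°
  cosα=-0.5000 sinα=0.8660 | (7,1) | tMaxX 1.1800 tMaxY 0.3349 | tΔX 2.0000 tΔY 1.1547
    t=0.3349 [y] (7,2) — stop
  → r_5 = 0.3349

ranges = [0.8198, 0.4245, 0.4734, 0.3002, 0.3349]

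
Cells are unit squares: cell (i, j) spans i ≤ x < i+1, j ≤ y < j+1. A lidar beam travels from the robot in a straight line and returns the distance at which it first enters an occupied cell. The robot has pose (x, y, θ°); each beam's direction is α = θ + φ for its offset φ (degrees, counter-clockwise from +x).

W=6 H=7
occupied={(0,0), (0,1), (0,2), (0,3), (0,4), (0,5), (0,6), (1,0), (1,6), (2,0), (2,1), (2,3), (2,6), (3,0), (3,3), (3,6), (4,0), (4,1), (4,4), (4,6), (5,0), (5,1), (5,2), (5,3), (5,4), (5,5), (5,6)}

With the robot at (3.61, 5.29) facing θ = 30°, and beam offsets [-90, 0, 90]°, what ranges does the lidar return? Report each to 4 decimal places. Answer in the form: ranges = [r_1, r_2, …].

beam 1: φ=-90°, α=300°
  direction (0.5000, -0.8660); cell (3,5); t to first gridline: x 0.7800, y 0.3349 (then +2.0000 / +1.1547)
    (3,4) via y @ 0.3349
    (4,4) via x @ 0.7800  # hit
  → r_1 = 0.7800
beam 2: φ=0°, α=30°
  direction (0.8660, 0.5000); cell (3,5); t to first gridline: x 0.4503, y 1.4200 (then +1.1547 / +2.0000)
    (4,5) via x @ 0.4503
    (4,6) via y @ 1.4200  # hit
  → r_2 = 1.4200
beam 3: φ=90°, α=120°
  direction (-0.5000, 0.8660); cell (3,5); t to first gridline: x 1.2200, y 0.8198 (then +2.0000 / +1.1547)
    (3,6) via y @ 0.8198  # hit
  → r_3 = 0.8198

ranges = [0.7800, 1.4200, 0.8198]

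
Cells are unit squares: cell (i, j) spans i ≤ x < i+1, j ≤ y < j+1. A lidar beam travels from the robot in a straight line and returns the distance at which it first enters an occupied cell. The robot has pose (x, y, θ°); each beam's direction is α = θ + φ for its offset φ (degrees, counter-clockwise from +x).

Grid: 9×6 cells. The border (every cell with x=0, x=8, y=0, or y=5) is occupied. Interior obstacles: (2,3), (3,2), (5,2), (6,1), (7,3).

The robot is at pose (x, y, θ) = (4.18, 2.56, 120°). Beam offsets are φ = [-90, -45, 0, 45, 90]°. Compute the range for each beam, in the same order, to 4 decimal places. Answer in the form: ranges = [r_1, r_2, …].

ranges = [4.4110, 2.5261, 0.3600, 0.1863, 0.2078]

beam 1: φ=-90°, α=30°
  cosα=0.8660 sinα=0.5000 | (4,2) | tMaxX 0.9469 tMaxY 0.8800 | tΔX 1.1547 tΔY 2.0000
    t=0.8800 [y] (4,3)
    t=0.9469 [x] (5,3)
    t=2.1016 [x] (6,3)
    t=2.8800 [y] (6,4)
    t=3.2563 [x] (7,4)
    t=4.4110 [x] (8,4) — stop
  → r_1 = 4.4110
beam 2: φ=-45°, α=75°
  cosα=0.2588 sinα=0.9659 | (4,2) | tMaxX 3.1682 tMaxY 0.4555 | tΔX 3.8637 tΔY 1.0353
    t=0.4555 [y] (4,3)
    t=1.4908 [y] (4,4)
    t=2.5261 [y] (4,5) — stop
  → r_2 = 2.5261
beam 3: φ=0°, α=120°
  cosα=-0.5000 sinα=0.8660 | (4,2) | tMaxX 0.3600 tMaxY 0.5081 | tΔX 2.0000 tΔY 1.1547
    t=0.3600 [x] (3,2) — stop
  → r_3 = 0.3600
beam 4: φ=45°, α=165°
  cosα=-0.9659 sinα=0.2588 | (4,2) | tMaxX 0.1863 tMaxY 1.7000 | tΔX 1.0353 tΔY 3.8637
    t=0.1863 [x] (3,2) — stop
  → r_4 = 0.1863
beam 5: φ=90°, α=210°
  cosα=-0.8660 sinα=-0.5000 | (4,2) | tMaxX 0.2078 tMaxY 1.1200 | tΔX 1.1547 tΔY 2.0000
    t=0.2078 [x] (3,2) — stop
  → r_5 = 0.2078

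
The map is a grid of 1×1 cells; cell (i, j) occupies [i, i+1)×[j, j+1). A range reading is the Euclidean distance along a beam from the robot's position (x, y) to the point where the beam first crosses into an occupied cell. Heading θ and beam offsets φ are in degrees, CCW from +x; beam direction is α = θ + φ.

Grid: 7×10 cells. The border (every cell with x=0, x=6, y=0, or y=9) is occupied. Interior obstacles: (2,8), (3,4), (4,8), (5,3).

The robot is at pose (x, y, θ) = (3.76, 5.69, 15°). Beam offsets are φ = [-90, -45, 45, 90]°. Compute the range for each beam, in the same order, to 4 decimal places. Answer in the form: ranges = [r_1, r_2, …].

beam 1: φ=-90°, α=285°
  direction (0.2588, -0.9659); cell (3,5); t to first gridline: x 0.9273, y 0.7143 (then +3.8637 / +1.0353)
    (3,4) via y @ 0.7143  # hit
  → r_1 = 0.7143
beam 2: φ=-45°, α=330°
  direction (0.8660, -0.5000); cell (3,5); t to first gridline: x 0.2771, y 1.3800 (then +1.1547 / +2.0000)
    (4,5) via x @ 0.2771
    (4,4) via y @ 1.3800
    (5,4) via x @ 1.4318
    (6,4) via x @ 2.5865  # hit
  → r_2 = 2.5865
beam 3: φ=45°, α=60°
  direction (0.5000, 0.8660); cell (3,5); t to first gridline: x 0.4800, y 0.3580 (then +2.0000 / +1.1547)
    (3,6) via y @ 0.3580
    (4,6) via x @ 0.4800
    (4,7) via y @ 1.5127
    (5,7) via x @ 2.4800
    (5,8) via y @ 2.6674
    (5,9) via y @ 3.8221  # hit
  → r_3 = 3.8221
beam 4: φ=90°, α=105°
  direction (-0.2588, 0.9659); cell (3,5); t to first gridline: x 2.9364, y 0.3209 (then +3.8637 / +1.0353)
    (3,6) via y @ 0.3209
    (3,7) via y @ 1.3562
    (3,8) via y @ 2.3915
    (2,8) via x @ 2.9364  # hit
  → r_4 = 2.9364

ranges = [0.7143, 2.5865, 3.8221, 2.9364]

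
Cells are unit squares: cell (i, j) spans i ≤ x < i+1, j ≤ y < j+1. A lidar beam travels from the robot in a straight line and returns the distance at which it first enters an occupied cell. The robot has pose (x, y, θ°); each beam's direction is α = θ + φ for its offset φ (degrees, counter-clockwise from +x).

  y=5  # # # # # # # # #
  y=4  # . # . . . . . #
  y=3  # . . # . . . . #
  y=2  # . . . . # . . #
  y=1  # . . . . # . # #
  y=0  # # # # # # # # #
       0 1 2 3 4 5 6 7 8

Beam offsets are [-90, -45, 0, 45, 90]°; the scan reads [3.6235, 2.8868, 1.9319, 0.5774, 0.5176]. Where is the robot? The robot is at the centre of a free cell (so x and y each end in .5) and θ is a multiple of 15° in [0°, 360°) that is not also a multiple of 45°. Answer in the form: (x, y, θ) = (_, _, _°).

Candidates: 23 free-cell centres × 16 headings = 368 poses. Raycast each; keep the one whose scan matches to 4 dp.
  (6.5, 2.5, 120°): beam 1 = 1.7321 ≠ 3.6235 ✗
  (2.5, 2.5, 330°): beam 1 = 1.7321 ≠ 3.6235 ✗
  (2.5, 2.5, 240°): beam 1 = 1.7321 ≠ 3.6235 ✗
  (6.5, 1.5, 345°): beam 1 = 0.5176 ≠ 3.6235 ✗
  …
  (1.5, 1.5, 105°): r_1=3.6235, r_2=2.8868, r_3=1.9319, r_4=0.5774, r_5=0.5176 — all match ✓
Unique over the lattice → pose = (1.5, 1.5, 105°).

(x, y, θ) = (1.5, 1.5, 105°)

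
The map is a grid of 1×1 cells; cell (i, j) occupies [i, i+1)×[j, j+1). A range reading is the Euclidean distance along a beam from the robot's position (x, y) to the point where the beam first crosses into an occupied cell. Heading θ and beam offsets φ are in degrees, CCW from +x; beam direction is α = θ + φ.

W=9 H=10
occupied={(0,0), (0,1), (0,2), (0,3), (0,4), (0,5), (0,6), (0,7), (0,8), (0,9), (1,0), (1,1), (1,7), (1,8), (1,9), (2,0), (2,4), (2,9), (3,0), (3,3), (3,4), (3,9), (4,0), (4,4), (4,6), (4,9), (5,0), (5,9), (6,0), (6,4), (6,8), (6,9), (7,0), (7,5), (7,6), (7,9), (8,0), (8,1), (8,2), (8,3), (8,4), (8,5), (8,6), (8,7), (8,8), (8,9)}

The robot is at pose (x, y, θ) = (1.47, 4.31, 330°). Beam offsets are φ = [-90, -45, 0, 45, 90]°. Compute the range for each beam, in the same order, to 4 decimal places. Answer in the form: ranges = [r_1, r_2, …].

ranges = [0.9400, 3.4268, 0.6120, 0.5487, 5.4155]

beam 1: φ=-90°, α=240°
  dir = (cos 240°, sin 240°) = (-0.5000, -0.8660); from cell (1,4)
  next x-line at t=0.9400, next y-line at t=0.3580; Δt_x=2.0000, Δt_y=1.1547
    y: enter (1,3) at t=0.3580
    x: enter (0,3) at t=0.9400 ← occupied
  → r_1 = 0.9400
beam 2: φ=-45°, α=285°
  dir = (cos 285°, sin 285°) = (0.2588, -0.9659); from cell (1,4)
  next x-line at t=2.0478, next y-line at t=0.3209; Δt_x=3.8637, Δt_y=1.0353
    y: enter (1,3) at t=0.3209
    y: enter (1,2) at t=1.3562
    x: enter (2,2) at t=2.0478
    y: enter (2,1) at t=2.3915
    y: enter (2,0) at t=3.4268 ← occupied
  → r_2 = 3.4268
beam 3: φ=0°, α=330°
  dir = (cos 330°, sin 330°) = (0.8660, -0.5000); from cell (1,4)
  next x-line at t=0.6120, next y-line at t=0.6200; Δt_x=1.1547, Δt_y=2.0000
    x: enter (2,4) at t=0.6120 ← occupied
  → r_3 = 0.6120
beam 4: φ=45°, α=15°
  dir = (cos 15°, sin 15°) = (0.9659, 0.2588); from cell (1,4)
  next x-line at t=0.5487, next y-line at t=2.6660; Δt_x=1.0353, Δt_y=3.8637
    x: enter (2,4) at t=0.5487 ← occupied
  → r_4 = 0.5487
beam 5: φ=90°, α=60°
  dir = (cos 60°, sin 60°) = (0.5000, 0.8660); from cell (1,4)
  next x-line at t=1.0600, next y-line at t=0.7967; Δt_x=2.0000, Δt_y=1.1547
    y: enter (1,5) at t=0.7967
    x: enter (2,5) at t=1.0600
    y: enter (2,6) at t=1.9514
    x: enter (3,6) at t=3.0600
    y: enter (3,7) at t=3.1061
    y: enter (3,8) at t=4.2608
    x: enter (4,8) at t=5.0600
    y: enter (4,9) at t=5.4155 ← occupied
  → r_5 = 5.4155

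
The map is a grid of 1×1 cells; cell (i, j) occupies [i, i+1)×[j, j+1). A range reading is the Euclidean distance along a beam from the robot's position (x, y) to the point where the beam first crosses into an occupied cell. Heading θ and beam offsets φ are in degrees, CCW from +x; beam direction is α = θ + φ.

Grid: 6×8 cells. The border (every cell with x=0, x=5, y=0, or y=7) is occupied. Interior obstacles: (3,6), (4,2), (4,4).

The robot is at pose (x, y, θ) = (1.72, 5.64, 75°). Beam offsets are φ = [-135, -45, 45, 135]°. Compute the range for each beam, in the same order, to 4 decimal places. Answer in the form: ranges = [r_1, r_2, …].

ranges = [5.3578, 1.4780, 1.4400, 0.8314]

beam 1: φ=-135°, α=300°
  cosα=0.5000 sinα=-0.8660 | (1,5) | tMaxX 0.5600 tMaxY 0.7390 | tΔX 2.0000 tΔY 1.1547
    t=0.5600 [x] (2,5)
    t=0.7390 [y] (2,4)
    t=1.8937 [y] (2,3)
    t=2.5600 [x] (3,3)
    t=3.0484 [y] (3,2)
    t=4.2031 [y] (3,1)
    t=4.5600 [x] (4,1)
    t=5.3578 [y] (4,0) — stop
  → r_1 = 5.3578
beam 2: φ=-45°, α=30°
  cosα=0.8660 sinα=0.5000 | (1,5) | tMaxX 0.3233 tMaxY 0.7200 | tΔX 1.1547 tΔY 2.0000
    t=0.3233 [x] (2,5)
    t=0.7200 [y] (2,6)
    t=1.4780 [x] (3,6) — stop
  → r_2 = 1.4780
beam 3: φ=45°, α=120°
  cosα=-0.5000 sinα=0.8660 | (1,5) | tMaxX 1.4400 tMaxY 0.4157 | tΔX 2.0000 tΔY 1.1547
    t=0.4157 [y] (1,6)
    t=1.4400 [x] (0,6) — stop
  → r_3 = 1.4400
beam 4: φ=135°, α=210°
  cosα=-0.8660 sinα=-0.5000 | (1,5) | tMaxX 0.8314 tMaxY 1.2800 | tΔX 1.1547 tΔY 2.0000
    t=0.8314 [x] (0,5) — stop
  → r_4 = 0.8314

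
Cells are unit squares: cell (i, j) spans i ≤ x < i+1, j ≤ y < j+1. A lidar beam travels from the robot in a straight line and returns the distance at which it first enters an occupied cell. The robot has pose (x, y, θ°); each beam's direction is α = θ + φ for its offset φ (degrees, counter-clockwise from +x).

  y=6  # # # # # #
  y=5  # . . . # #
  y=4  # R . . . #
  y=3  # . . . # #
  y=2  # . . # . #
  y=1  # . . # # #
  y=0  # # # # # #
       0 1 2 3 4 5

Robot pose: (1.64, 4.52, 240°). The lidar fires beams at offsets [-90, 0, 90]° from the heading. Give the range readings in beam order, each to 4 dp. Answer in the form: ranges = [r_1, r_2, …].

ranges = [0.7390, 1.2800, 2.7251]

beam 1: φ=-90°, α=150°
  d=(-0.8660,0.5000)  start (1,4)  tX=0.7390 tY=0.9600  stride 1/|dx|=1.1547 1/|dy|=2.0000
    cross x-line → (0,4), t=0.7390 (wall)
  → r_1 = 0.7390
beam 2: φ=0°, α=240°
  d=(-0.5000,-0.8660)  start (1,4)  tX=1.2800 tY=0.6004  stride 1/|dx|=2.0000 1/|dy|=1.1547
    cross y-line → (1,3), t=0.6004
    cross x-line → (0,3), t=1.2800 (wall)
  → r_2 = 1.2800
beam 3: φ=90°, α=330°
  d=(0.8660,-0.5000)  start (1,4)  tX=0.4157 tY=1.0400  stride 1/|dx|=1.1547 1/|dy|=2.0000
    cross x-line → (2,4), t=0.4157
    cross y-line → (2,3), t=1.0400
    cross x-line → (3,3), t=1.5704
    cross x-line → (4,3), t=2.7251 (wall)
  → r_3 = 2.7251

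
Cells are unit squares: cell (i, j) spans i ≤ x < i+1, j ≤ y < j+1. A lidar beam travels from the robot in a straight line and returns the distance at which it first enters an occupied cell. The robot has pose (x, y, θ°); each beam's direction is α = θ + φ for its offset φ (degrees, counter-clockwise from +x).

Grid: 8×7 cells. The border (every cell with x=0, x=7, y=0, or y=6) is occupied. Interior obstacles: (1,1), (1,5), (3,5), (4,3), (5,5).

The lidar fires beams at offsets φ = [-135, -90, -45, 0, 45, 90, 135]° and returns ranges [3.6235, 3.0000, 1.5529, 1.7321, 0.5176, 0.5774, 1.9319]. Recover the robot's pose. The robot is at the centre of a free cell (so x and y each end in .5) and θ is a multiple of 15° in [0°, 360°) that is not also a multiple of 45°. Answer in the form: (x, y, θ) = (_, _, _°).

Enumerate (i+0.5, j+0.5, θ) over the 25 free cells and 16 admissible headings. For each, cast all 7 beams and compare to the given ranges.
  (4.5, 1.5, 330°): beam 1 = 1.9319 ≠ 3.6235 ✗
  (6.5, 5.5, 165°): beam 1 = 0.5774 ≠ 3.6235 ✗
  (6.5, 1.5, 195°): beam 1 = 1.0000 ≠ 3.6235 ✗
  (6.5, 4.5, 75°): beam 1 = 1.0000 ≠ 3.6235 ✗
  …
  (5.5, 4.5, 30°): r_1=3.6235, r_2=3.0000, r_3=1.5529, r_4=1.7321, r_5=0.5176, r_6=0.5774, r_7=1.9319 — all match ✓
Only this pose fits every beam.

(x, y, θ) = (5.5, 4.5, 30°)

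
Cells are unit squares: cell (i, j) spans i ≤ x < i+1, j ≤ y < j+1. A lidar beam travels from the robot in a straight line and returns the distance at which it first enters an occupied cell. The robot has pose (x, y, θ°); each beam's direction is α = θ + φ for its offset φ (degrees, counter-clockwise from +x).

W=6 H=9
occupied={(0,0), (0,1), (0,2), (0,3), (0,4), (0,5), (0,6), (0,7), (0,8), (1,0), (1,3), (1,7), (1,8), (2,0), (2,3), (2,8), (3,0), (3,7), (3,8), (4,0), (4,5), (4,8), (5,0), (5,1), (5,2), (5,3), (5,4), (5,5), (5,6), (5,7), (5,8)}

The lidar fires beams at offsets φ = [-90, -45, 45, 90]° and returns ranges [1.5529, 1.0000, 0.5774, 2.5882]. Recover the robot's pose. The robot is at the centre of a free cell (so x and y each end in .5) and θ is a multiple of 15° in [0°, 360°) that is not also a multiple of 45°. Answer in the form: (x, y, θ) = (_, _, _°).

(x, y, θ) = (2.5, 4.5, 255°)

Candidates: 23 free-cell centres × 16 headings = 368 poses. Raycast each; keep the one whose scan matches to 4 dp.
  (2.5, 2.5, 30°): beam 1 = 1.7321 ≠ 1.5529 ✗
  (4.5, 3.5, 195°): beam 2 = 4.0415 ≠ 1.0000 ✗
  (2.5, 2.5, 120°): beam 1 = 2.8868 ≠ 1.5529 ✗
  (2.5, 2.5, 195°): beam 1 = 0.5176 ≠ 1.5529 ✗
  …
  (2.5, 4.5, 255°): r_1=1.5529, r_2=1.0000, r_3=0.5774, r_4=2.5882 — all match ✓
Unique over the lattice → pose = (2.5, 4.5, 255°).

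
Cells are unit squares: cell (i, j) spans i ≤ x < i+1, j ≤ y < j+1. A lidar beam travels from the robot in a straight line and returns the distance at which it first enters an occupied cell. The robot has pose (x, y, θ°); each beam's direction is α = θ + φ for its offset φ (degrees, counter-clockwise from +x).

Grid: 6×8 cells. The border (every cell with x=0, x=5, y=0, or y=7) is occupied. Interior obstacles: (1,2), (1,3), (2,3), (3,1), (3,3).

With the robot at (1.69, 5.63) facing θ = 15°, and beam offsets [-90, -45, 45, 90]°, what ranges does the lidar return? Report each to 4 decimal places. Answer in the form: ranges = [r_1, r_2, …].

beam 1: φ=-90°, α=285°
  d=(0.2588,-0.9659)  start (1,5)  tX=1.1977 tY=0.6522  stride 1/|dx|=3.8637 1/|dy|=1.0353
    cross y-line → (1,4), t=0.6522
    cross x-line → (2,4), t=1.1977
    cross y-line → (2,3), t=1.6875 (wall)
  → r_1 = 1.6875
beam 2: φ=-45°, α=330°
  d=(0.8660,-0.5000)  start (1,5)  tX=0.3580 tY=1.2600  stride 1/|dx|=1.1547 1/|dy|=2.0000
    cross x-line → (2,5), t=0.3580
    cross y-line → (2,4), t=1.2600
    cross x-line → (3,4), t=1.5127
    cross x-line → (4,4), t=2.6674
    cross y-line → (4,3), t=3.2600
    cross x-line → (5,3), t=3.8221 (wall)
  → r_2 = 3.8221
beam 3: φ=45°, α=60°
  d=(0.5000,0.8660)  start (1,5)  tX=0.6200 tY=0.4272  stride 1/|dx|=2.0000 1/|dy|=1.1547
    cross y-line → (1,6), t=0.4272
    cross x-line → (2,6), t=0.6200
    cross y-line → (2,7), t=1.5819 (wall)
  → r_3 = 1.5819
beam 4: φ=90°, α=105°
  d=(-0.2588,0.9659)  start (1,5)  tX=2.6660 tY=0.3831  stride 1/|dx|=3.8637 1/|dy|=1.0353
    cross y-line → (1,6), t=0.3831
    cross y-line → (1,7), t=1.4183 (wall)
  → r_4 = 1.4183

ranges = [1.6875, 3.8221, 1.5819, 1.4183]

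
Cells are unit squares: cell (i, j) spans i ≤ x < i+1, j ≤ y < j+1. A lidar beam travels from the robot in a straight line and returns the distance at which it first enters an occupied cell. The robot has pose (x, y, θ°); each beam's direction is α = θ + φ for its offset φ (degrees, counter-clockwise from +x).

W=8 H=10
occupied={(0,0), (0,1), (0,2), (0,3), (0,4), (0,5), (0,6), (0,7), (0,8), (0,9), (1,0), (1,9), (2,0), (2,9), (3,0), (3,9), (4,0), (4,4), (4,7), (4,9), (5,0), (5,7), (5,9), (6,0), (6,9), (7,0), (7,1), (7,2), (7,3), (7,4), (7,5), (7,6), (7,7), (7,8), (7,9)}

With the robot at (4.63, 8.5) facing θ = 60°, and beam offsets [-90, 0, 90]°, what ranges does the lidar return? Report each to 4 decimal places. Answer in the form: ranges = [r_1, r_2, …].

beam 1: φ=-90°, α=330°
  cosα=0.8660 sinα=-0.5000 | (4,8) | tMaxX 0.4272 tMaxY 1.0000 | tΔX 1.1547 tΔY 2.0000
    t=0.4272 [x] (5,8)
    t=1.0000 [y] (5,7) — stop
  → r_1 = 1.0000
beam 2: φ=0°, α=60°
  cosα=0.5000 sinα=0.8660 | (4,8) | tMaxX 0.7400 tMaxY 0.5774 | tΔX 2.0000 tΔY 1.1547
    t=0.5774 [y] (4,9) — stop
  → r_2 = 0.5774
beam 3: φ=90°, α=150°
  cosα=-0.8660 sinα=0.5000 | (4,8) | tMaxX 0.7275 tMaxY 1.0000 | tΔX 1.1547 tΔY 2.0000
    t=0.7275 [x] (3,8)
    t=1.0000 [y] (3,9) — stop
  → r_3 = 1.0000

ranges = [1.0000, 0.5774, 1.0000]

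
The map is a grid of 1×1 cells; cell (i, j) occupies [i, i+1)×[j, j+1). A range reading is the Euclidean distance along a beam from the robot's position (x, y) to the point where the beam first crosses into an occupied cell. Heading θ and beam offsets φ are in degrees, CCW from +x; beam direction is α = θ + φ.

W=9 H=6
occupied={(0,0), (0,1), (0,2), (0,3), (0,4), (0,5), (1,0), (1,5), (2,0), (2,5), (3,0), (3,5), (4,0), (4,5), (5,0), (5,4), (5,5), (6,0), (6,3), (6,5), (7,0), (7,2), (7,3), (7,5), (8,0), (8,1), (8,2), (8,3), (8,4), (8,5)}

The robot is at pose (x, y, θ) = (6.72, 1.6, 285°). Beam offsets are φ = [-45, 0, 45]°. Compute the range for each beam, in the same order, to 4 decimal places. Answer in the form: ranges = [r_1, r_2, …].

ranges = [0.6928, 0.6212, 1.2000]

beam 1: φ=-45°, α=240°
  cosα=-0.5000 sinα=-0.8660 | (6,1) | tMaxX 1.4400 tMaxY 0.6928 | tΔX 2.0000 tΔY 1.1547
    t=0.6928 [y] (6,0) — stop
  → r_1 = 0.6928
beam 2: φ=0°, α=285°
  cosα=0.2588 sinα=-0.9659 | (6,1) | tMaxX 1.0818 tMaxY 0.6212 | tΔX 3.8637 tΔY 1.0353
    t=0.6212 [y] (6,0) — stop
  → r_2 = 0.6212
beam 3: φ=45°, α=330°
  cosα=0.8660 sinα=-0.5000 | (6,1) | tMaxX 0.3233 tMaxY 1.2000 | tΔX 1.1547 tΔY 2.0000
    t=0.3233 [x] (7,1)
    t=1.2000 [y] (7,0) — stop
  → r_3 = 1.2000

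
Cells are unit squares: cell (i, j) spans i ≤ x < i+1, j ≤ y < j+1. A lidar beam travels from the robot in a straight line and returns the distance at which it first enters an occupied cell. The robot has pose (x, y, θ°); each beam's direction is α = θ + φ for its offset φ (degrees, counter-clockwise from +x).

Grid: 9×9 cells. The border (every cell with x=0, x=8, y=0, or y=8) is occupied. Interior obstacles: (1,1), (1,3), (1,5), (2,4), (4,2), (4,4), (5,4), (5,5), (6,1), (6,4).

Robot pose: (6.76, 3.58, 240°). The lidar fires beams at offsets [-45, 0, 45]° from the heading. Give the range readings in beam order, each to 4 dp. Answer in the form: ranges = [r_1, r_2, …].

beam 1: φ=-45°, α=195°
  dir = (cos 195°, sin 195°) = (-0.9659, -0.2588); from cell (6,3)
  next x-line at t=0.7868, next y-line at t=2.2409; Δt_x=1.0353, Δt_y=3.8637
    x: enter (5,3) at t=0.7868
    x: enter (4,3) at t=1.8221
    y: enter (4,2) at t=2.2409 ← occupied
  → r_1 = 2.2409
beam 2: φ=0°, α=240°
  dir = (cos 240°, sin 240°) = (-0.5000, -0.8660); from cell (6,3)
  next x-line at t=1.5200, next y-line at t=0.6697; Δt_x=2.0000, Δt_y=1.1547
    y: enter (6,2) at t=0.6697
    x: enter (5,2) at t=1.5200
    y: enter (5,1) at t=1.8244
    y: enter (5,0) at t=2.9791 ← occupied
  → r_2 = 2.9791
beam 3: φ=45°, α=285°
  dir = (cos 285°, sin 285°) = (0.2588, -0.9659); from cell (6,3)
  next x-line at t=0.9273, next y-line at t=0.6005; Δt_x=3.8637, Δt_y=1.0353
    y: enter (6,2) at t=0.6005
    x: enter (7,2) at t=0.9273
    y: enter (7,1) at t=1.6357
    y: enter (7,0) at t=2.6710 ← occupied
  → r_3 = 2.6710

ranges = [2.2409, 2.9791, 2.6710]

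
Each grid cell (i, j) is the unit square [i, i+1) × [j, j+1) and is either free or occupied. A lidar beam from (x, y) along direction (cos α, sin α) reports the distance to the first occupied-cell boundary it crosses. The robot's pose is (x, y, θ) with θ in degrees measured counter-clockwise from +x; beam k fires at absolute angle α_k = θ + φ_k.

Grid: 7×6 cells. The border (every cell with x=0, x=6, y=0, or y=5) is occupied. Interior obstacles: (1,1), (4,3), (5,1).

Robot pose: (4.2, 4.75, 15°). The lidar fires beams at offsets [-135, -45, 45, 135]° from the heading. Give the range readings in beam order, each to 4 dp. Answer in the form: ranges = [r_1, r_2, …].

beam 1: φ=-135°, α=240°
  cosα=-0.5000 sinα=-0.8660 | (4,4) | tMaxX 0.4000 tMaxY 0.8660 | tΔX 2.0000 tΔY 1.1547
    t=0.4000 [x] (3,4)
    t=0.8660 [y] (3,3)
    t=2.0207 [y] (3,2)
    t=2.4000 [x] (2,2)
    t=3.1754 [y] (2,1)
    t=4.3301 [y] (2,0) — stop
  → r_1 = 4.3301
beam 2: φ=-45°, α=330°
  cosα=0.8660 sinα=-0.5000 | (4,4) | tMaxX 0.9238 tMaxY 1.5000 | tΔX 1.1547 tΔY 2.0000
    t=0.9238 [x] (5,4)
    t=1.5000 [y] (5,3)
    t=2.0785 [x] (6,3) — stop
  → r_2 = 2.0785
beam 3: φ=45°, α=60°
  cosα=0.5000 sinα=0.8660 | (4,4) | tMaxX 1.6000 tMaxY 0.2887 | tΔX 2.0000 tΔY 1.1547
    t=0.2887 [y] (4,5) — stop
  → r_3 = 0.2887
beam 4: φ=135°, α=150°
  cosα=-0.8660 sinα=0.5000 | (4,4) | tMaxX 0.2309 tMaxY 0.5000 | tΔX 1.1547 tΔY 2.0000
    t=0.2309 [x] (3,4)
    t=0.5000 [y] (3,5) — stop
  → r_4 = 0.5000

ranges = [4.3301, 2.0785, 0.2887, 0.5000]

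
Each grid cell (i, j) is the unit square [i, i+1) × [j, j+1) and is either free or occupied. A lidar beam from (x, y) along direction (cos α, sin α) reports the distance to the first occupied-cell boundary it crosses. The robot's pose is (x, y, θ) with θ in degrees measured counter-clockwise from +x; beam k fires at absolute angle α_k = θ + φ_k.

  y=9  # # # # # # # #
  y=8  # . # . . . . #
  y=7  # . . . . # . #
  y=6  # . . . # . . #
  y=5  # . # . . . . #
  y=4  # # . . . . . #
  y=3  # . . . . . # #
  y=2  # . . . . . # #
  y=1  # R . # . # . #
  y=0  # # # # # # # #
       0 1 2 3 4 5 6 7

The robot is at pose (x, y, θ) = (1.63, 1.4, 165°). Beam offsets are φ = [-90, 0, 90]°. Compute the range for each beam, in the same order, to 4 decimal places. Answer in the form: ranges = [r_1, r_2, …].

beam 1: φ=-90°, α=75°
  direction (0.2588, 0.9659); cell (1,1); t to first gridline: x 1.4296, y 0.6212 (then +3.8637 / +1.0353)
    (1,2) via y @ 0.6212
    (2,2) via x @ 1.4296
    (2,3) via y @ 1.6564
    (2,4) via y @ 2.6917
    (2,5) via y @ 3.7270  # hit
  → r_1 = 3.7270
beam 2: φ=0°, α=165°
  direction (-0.9659, 0.2588); cell (1,1); t to first gridline: x 0.6522, y 2.3182 (then +1.0353 / +3.8637)
    (0,1) via x @ 0.6522  # hit
  → r_2 = 0.6522
beam 3: φ=90°, α=255°
  direction (-0.2588, -0.9659); cell (1,1); t to first gridline: x 2.4341, y 0.4141 (then +3.8637 / +1.0353)
    (1,0) via y @ 0.4141  # hit
  → r_3 = 0.4141

ranges = [3.7270, 0.6522, 0.4141]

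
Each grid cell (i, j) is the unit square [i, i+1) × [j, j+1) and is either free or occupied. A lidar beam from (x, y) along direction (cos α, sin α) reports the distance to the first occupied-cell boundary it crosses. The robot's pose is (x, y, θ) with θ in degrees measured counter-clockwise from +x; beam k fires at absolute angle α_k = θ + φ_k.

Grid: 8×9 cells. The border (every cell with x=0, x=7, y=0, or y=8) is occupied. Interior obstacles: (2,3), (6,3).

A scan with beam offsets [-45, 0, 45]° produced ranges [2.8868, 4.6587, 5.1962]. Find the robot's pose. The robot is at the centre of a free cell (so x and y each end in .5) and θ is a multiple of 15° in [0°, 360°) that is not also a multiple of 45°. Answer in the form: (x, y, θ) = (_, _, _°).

Enumerate (i+0.5, j+0.5, θ) over the 40 free cells and 16 admissible headings. For each, cast all 3 beams and compare to the given ranges.
  (4.5, 2.5, 240°): beam 1 = 3.6235 ≠ 2.8868 ✗
  (2.5, 2.5, 15°): beam 1 = 3.0000 ≠ 2.8868 ✗
  (5.5, 1.5, 345°): beam 1 = 0.5774 ≠ 2.8868 ✗
  (5.5, 1.5, 210°): beam 1 = 4.6587 ≠ 2.8868 ✗
  (3.5, 7.5, 210°): beam 1 = 1.9319 ≠ 2.8868 ✗
  …
  (4.5, 3.5, 75°): r_1=2.8868, r_2=4.6587, r_3=5.1962 — all match ✓
Unique over the lattice → pose = (4.5, 3.5, 75°).

(x, y, θ) = (4.5, 3.5, 75°)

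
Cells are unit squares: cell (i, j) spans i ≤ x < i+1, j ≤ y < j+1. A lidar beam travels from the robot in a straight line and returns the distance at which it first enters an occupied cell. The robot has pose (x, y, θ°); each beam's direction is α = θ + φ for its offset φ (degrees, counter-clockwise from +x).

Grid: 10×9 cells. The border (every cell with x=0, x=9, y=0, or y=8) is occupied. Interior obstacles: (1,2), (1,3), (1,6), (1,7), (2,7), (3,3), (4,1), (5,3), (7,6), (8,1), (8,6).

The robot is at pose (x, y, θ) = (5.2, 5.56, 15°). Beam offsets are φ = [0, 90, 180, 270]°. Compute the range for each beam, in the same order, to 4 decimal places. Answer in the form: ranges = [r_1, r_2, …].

ranges = [1.8635, 2.5261, 4.3482, 1.6150]

beam 1: φ=0°, α=15°
  direction (0.9659, 0.2588); cell (5,5); t to first gridline: x 0.8282, y 1.7000 (then +1.0353 / +3.8637)
    (6,5) via x @ 0.8282
    (6,6) via y @ 1.7000
    (7,6) via x @ 1.8635  # hit
  → r_1 = 1.8635
beam 2: φ=90°, α=105°
  direction (-0.2588, 0.9659); cell (5,5); t to first gridline: x 0.7727, y 0.4555 (then +3.8637 / +1.0353)
    (5,6) via y @ 0.4555
    (4,6) via x @ 0.7727
    (4,7) via y @ 1.4908
    (4,8) via y @ 2.5261  # hit
  → r_2 = 2.5261
beam 3: φ=180°, α=195°
  direction (-0.9659, -0.2588); cell (5,5); t to first gridline: x 0.2071, y 2.1637 (then +1.0353 / +3.8637)
    (4,5) via x @ 0.2071
    (3,5) via x @ 1.2423
    (3,4) via y @ 2.1637
    (2,4) via x @ 2.2776
    (1,4) via x @ 3.3129
    (0,4) via x @ 4.3482  # hit
  → r_3 = 4.3482
beam 4: φ=270°, α=285°
  direction (0.2588, -0.9659); cell (5,5); t to first gridline: x 3.0910, y 0.5798 (then +3.8637 / +1.0353)
    (5,4) via y @ 0.5798
    (5,3) via y @ 1.6150  # hit
  → r_4 = 1.6150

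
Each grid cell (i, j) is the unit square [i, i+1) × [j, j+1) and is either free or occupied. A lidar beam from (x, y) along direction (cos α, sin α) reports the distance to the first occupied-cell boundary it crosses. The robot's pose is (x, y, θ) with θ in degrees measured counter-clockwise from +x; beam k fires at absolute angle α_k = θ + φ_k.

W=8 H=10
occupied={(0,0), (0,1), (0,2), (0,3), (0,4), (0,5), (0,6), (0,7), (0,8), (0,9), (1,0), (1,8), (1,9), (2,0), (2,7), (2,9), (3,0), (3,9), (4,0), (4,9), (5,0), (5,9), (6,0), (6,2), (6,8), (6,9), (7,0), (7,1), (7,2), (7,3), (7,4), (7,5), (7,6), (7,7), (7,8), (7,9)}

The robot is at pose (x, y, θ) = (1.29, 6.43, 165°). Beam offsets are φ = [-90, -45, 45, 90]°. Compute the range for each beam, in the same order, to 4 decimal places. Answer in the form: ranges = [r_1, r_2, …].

ranges = [1.6254, 0.5800, 0.3349, 1.1205]

beam 1: φ=-90°, α=75°
  d=(0.2588,0.9659)  start (1,6)  tX=2.7432 tY=0.5901  stride 1/|dx|=3.8637 1/|dy|=1.0353
    cross y-line → (1,7), t=0.5901
    cross y-line → (1,8), t=1.6254 (wall)
  → r_1 = 1.6254
beam 2: φ=-45°, α=120°
  d=(-0.5000,0.8660)  start (1,6)  tX=0.5800 tY=0.6582  stride 1/|dx|=2.0000 1/|dy|=1.1547
    cross x-line → (0,6), t=0.5800 (wall)
  → r_2 = 0.5800
beam 3: φ=45°, α=210°
  d=(-0.8660,-0.5000)  start (1,6)  tX=0.3349 tY=0.8600  stride 1/|dx|=1.1547 1/|dy|=2.0000
    cross x-line → (0,6), t=0.3349 (wall)
  → r_3 = 0.3349
beam 4: φ=90°, α=255°
  d=(-0.2588,-0.9659)  start (1,6)  tX=1.1205 tY=0.4452  stride 1/|dx|=3.8637 1/|dy|=1.0353
    cross y-line → (1,5), t=0.4452
    cross x-line → (0,5), t=1.1205 (wall)
  → r_4 = 1.1205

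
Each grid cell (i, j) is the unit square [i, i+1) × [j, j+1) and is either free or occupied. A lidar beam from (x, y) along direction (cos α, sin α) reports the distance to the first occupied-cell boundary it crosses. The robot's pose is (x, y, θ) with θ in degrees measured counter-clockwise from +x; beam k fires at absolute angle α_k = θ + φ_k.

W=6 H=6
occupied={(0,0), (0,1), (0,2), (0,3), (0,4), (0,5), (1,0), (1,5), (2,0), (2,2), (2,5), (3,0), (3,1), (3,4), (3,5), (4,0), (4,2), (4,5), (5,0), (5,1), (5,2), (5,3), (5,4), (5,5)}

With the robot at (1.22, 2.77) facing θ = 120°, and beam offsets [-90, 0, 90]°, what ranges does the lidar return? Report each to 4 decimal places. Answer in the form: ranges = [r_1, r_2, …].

beam 1: φ=-90°, α=30°
  direction (0.8660, 0.5000); cell (1,2); t to first gridline: x 0.9007, y 0.4600 (then +1.1547 / +2.0000)
    (1,3) via y @ 0.4600
    (2,3) via x @ 0.9007
    (3,3) via x @ 2.0554
    (3,4) via y @ 2.4600  # hit
  → r_1 = 2.4600
beam 2: φ=0°, α=120°
  direction (-0.5000, 0.8660); cell (1,2); t to first gridline: x 0.4400, y 0.2656 (then +2.0000 / +1.1547)
    (1,3) via y @ 0.2656
    (0,3) via x @ 0.4400  # hit
  → r_2 = 0.4400
beam 3: φ=90°, α=210°
  direction (-0.8660, -0.5000); cell (1,2); t to first gridline: x 0.2540, y 1.5400 (then +1.1547 / +2.0000)
    (0,2) via x @ 0.2540  # hit
  → r_3 = 0.2540

ranges = [2.4600, 0.4400, 0.2540]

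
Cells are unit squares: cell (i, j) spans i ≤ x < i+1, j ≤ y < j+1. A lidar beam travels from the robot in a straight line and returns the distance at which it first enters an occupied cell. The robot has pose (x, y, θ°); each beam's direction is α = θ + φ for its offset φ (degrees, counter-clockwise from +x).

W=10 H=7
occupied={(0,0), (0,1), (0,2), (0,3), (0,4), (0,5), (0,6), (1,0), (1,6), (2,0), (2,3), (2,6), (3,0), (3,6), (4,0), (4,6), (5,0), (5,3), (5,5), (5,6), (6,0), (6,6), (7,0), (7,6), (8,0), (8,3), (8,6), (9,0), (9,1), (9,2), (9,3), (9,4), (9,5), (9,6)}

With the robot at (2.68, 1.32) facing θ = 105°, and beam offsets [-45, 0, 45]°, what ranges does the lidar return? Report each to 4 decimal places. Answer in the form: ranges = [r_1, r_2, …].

ranges = [4.6400, 1.7393, 1.9399]

beam 1: φ=-45°, α=60°
  dir = (cos 60°, sin 60°) = (0.5000, 0.8660); from cell (2,1)
  next x-line at t=0.6400, next y-line at t=0.7852; Δt_x=2.0000, Δt_y=1.1547
    x: enter (3,1) at t=0.6400
    y: enter (3,2) at t=0.7852
    y: enter (3,3) at t=1.9399
    x: enter (4,3) at t=2.6400
    y: enter (4,4) at t=3.0946
    y: enter (4,5) at t=4.2493
    x: enter (5,5) at t=4.6400 ← occupied
  → r_1 = 4.6400
beam 2: φ=0°, α=105°
  dir = (cos 105°, sin 105°) = (-0.2588, 0.9659); from cell (2,1)
  next x-line at t=2.6273, next y-line at t=0.7040; Δt_x=3.8637, Δt_y=1.0353
    y: enter (2,2) at t=0.7040
    y: enter (2,3) at t=1.7393 ← occupied
  → r_2 = 1.7393
beam 3: φ=45°, α=150°
  dir = (cos 150°, sin 150°) = (-0.8660, 0.5000); from cell (2,1)
  next x-line at t=0.7852, next y-line at t=1.3600; Δt_x=1.1547, Δt_y=2.0000
    x: enter (1,1) at t=0.7852
    y: enter (1,2) at t=1.3600
    x: enter (0,2) at t=1.9399 ← occupied
  → r_3 = 1.9399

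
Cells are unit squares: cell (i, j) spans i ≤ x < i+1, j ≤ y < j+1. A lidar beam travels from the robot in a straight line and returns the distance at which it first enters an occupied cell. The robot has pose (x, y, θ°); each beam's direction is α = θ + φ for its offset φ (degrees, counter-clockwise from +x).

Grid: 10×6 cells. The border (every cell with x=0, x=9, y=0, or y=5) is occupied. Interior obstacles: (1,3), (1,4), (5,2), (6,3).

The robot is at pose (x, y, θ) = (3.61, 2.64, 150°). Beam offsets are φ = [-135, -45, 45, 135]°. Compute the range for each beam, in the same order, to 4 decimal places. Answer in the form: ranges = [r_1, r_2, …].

ranges = [2.4743, 2.4433, 2.7021, 1.6979]

beam 1: φ=-135°, α=15°
  dir = (cos 15°, sin 15°) = (0.9659, 0.2588); from cell (3,2)
  next x-line at t=0.4038, next y-line at t=1.3909; Δt_x=1.0353, Δt_y=3.8637
    x: enter (4,2) at t=0.4038
    y: enter (4,3) at t=1.3909
    x: enter (5,3) at t=1.4390
    x: enter (6,3) at t=2.4743 ← occupied
  → r_1 = 2.4743
beam 2: φ=-45°, α=105°
  dir = (cos 105°, sin 105°) = (-0.2588, 0.9659); from cell (3,2)
  next x-line at t=2.3569, next y-line at t=0.3727; Δt_x=3.8637, Δt_y=1.0353
    y: enter (3,3) at t=0.3727
    y: enter (3,4) at t=1.4080
    x: enter (2,4) at t=2.3569
    y: enter (2,5) at t=2.4433 ← occupied
  → r_2 = 2.4433
beam 3: φ=45°, α=195°
  dir = (cos 195°, sin 195°) = (-0.9659, -0.2588); from cell (3,2)
  next x-line at t=0.6315, next y-line at t=2.4728; Δt_x=1.0353, Δt_y=3.8637
    x: enter (2,2) at t=0.6315
    x: enter (1,2) at t=1.6668
    y: enter (1,1) at t=2.4728
    x: enter (0,1) at t=2.7021 ← occupied
  → r_3 = 2.7021
beam 4: φ=135°, α=285°
  dir = (cos 285°, sin 285°) = (0.2588, -0.9659); from cell (3,2)
  next x-line at t=1.5068, next y-line at t=0.6626; Δt_x=3.8637, Δt_y=1.0353
    y: enter (3,1) at t=0.6626
    x: enter (4,1) at t=1.5068
    y: enter (4,0) at t=1.6979 ← occupied
  → r_4 = 1.6979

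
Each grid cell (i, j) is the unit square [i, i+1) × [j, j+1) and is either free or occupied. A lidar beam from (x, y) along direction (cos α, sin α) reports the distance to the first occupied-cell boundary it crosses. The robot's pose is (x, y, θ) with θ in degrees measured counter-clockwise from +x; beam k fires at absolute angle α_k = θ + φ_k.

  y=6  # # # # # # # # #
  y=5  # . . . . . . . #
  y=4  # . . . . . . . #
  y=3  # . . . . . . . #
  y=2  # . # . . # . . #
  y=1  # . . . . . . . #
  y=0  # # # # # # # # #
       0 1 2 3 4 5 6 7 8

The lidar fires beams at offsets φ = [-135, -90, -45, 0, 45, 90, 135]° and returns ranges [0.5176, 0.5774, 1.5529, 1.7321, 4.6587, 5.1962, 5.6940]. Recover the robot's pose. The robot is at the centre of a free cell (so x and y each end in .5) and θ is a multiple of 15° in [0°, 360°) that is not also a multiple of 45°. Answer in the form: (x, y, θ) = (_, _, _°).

The pose lattice has 33·16 = 528 candidates. Test each by forward raycasting.
  (6.5, 3.5, 285°): beam 1 = 5.0000 ≠ 0.5176 ✗
  (3.5, 2.5, 345°): beam 1 = 0.5774 ≠ 0.5176 ✗
  (4.5, 2.5, 330°): beam 1 = 1.5529 ≠ 0.5176 ✗
  …
  (2.5, 5.5, 210°): r_1=0.5176, r_2=0.5774, r_3=1.5529, r_4=1.7321, r_5=4.6587, r_6=5.1962, r_7=5.6940 — all match ✓
Only this pose fits every beam.

(x, y, θ) = (2.5, 5.5, 210°)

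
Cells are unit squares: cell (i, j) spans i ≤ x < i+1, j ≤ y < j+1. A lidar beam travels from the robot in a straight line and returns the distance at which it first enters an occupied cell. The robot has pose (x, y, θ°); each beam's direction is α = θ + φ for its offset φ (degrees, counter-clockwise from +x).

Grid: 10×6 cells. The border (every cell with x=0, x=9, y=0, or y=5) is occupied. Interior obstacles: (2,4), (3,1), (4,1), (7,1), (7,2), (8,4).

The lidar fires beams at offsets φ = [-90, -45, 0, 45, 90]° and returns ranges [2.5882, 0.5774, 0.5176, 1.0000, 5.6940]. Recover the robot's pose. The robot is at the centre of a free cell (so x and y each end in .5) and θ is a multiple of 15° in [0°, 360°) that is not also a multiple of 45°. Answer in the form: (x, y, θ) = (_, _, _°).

The pose lattice has 26·16 = 416 candidates. Test each by forward raycasting.
  (4.5, 4.5, 60°): beam 1 = 3.0000 ≠ 2.5882 ✗
  (8.5, 1.5, 30°): beam 1 = 0.5774 ≠ 2.5882 ✗
  (1.5, 1.5, 15°): beam 1 = 0.5176 ≠ 2.5882 ✗
  (2.5, 2.5, 255°): beam 1 = 1.5529 ≠ 2.5882 ✗
  …
  (3.5, 2.5, 285°): r_1=2.5882, r_2=0.5774, r_3=0.5176, r_4=1.0000, r_5=5.6940 — all match ✓
No second candidate reproduces the full scan.

(x, y, θ) = (3.5, 2.5, 285°)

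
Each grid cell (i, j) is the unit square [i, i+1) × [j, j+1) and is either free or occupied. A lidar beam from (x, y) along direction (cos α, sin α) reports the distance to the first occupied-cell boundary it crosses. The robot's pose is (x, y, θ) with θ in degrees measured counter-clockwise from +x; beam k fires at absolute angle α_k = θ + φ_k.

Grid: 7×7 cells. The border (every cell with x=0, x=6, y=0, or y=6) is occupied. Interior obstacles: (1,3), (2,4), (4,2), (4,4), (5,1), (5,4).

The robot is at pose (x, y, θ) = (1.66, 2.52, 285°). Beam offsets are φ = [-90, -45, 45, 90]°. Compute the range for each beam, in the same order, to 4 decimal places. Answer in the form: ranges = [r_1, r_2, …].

ranges = [0.6833, 1.3200, 3.0400, 4.4931]

beam 1: φ=-90°, α=195°
  dir = (cos 195°, sin 195°) = (-0.9659, -0.2588); from cell (1,2)
  next x-line at t=0.6833, next y-line at t=2.0091; Δt_x=1.0353, Δt_y=3.8637
    x: enter (0,2) at t=0.6833 ← occupied
  → r_1 = 0.6833
beam 2: φ=-45°, α=240°
  dir = (cos 240°, sin 240°) = (-0.5000, -0.8660); from cell (1,2)
  next x-line at t=1.3200, next y-line at t=0.6004; Δt_x=2.0000, Δt_y=1.1547
    y: enter (1,1) at t=0.6004
    x: enter (0,1) at t=1.3200 ← occupied
  → r_2 = 1.3200
beam 3: φ=45°, α=330°
  dir = (cos 330°, sin 330°) = (0.8660, -0.5000); from cell (1,2)
  next x-line at t=0.3926, next y-line at t=1.0400; Δt_x=1.1547, Δt_y=2.0000
    x: enter (2,2) at t=0.3926
    y: enter (2,1) at t=1.0400
    x: enter (3,1) at t=1.5473
    x: enter (4,1) at t=2.7020
    y: enter (4,0) at t=3.0400 ← occupied
  → r_3 = 3.0400
beam 4: φ=90°, α=15°
  dir = (cos 15°, sin 15°) = (0.9659, 0.2588); from cell (1,2)
  next x-line at t=0.3520, next y-line at t=1.8546; Δt_x=1.0353, Δt_y=3.8637
    x: enter (2,2) at t=0.3520
    x: enter (3,2) at t=1.3873
    y: enter (3,3) at t=1.8546
    x: enter (4,3) at t=2.4225
    x: enter (5,3) at t=3.4578
    x: enter (6,3) at t=4.4931 ← occupied
  → r_4 = 4.4931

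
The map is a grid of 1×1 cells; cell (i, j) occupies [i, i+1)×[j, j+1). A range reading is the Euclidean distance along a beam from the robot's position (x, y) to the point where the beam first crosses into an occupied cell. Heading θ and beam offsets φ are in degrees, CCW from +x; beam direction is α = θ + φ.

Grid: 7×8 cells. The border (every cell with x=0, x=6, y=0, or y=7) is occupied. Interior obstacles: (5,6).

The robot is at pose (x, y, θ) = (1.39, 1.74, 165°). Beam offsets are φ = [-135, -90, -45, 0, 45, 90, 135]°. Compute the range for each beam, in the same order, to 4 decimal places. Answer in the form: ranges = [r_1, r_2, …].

beam 1: φ=-135°, α=30°
  d=(0.8660,0.5000)  start (1,1)  tX=0.7044 tY=0.5200  stride 1/|dx|=1.1547 1/|dy|=2.0000
    cross y-line → (1,2), t=0.5200
    cross x-line → (2,2), t=0.7044
    cross x-line → (3,2), t=1.8591
    cross y-line → (3,3), t=2.5200
    cross x-line → (4,3), t=3.0138
    cross x-line → (5,3), t=4.1685
    cross y-line → (5,4), t=4.5200
    cross x-line → (6,4), t=5.3232 (wall)
  → r_1 = 5.3232
beam 2: φ=-90°, α=75°
  d=(0.2588,0.9659)  start (1,1)  tX=2.3569 tY=0.2692  stride 1/|dx|=3.8637 1/|dy|=1.0353
    cross y-line → (1,2), t=0.2692
    cross y-line → (1,3), t=1.3044
    cross y-line → (1,4), t=2.3397
    cross x-line → (2,4), t=2.3569
    cross y-line → (2,5), t=3.3750
    cross y-line → (2,6), t=4.4103
    cross y-line → (2,7), t=5.4456 (wall)
  → r_2 = 5.4456
beam 3: φ=-45°, α=120°
  d=(-0.5000,0.8660)  start (1,1)  tX=0.7800 tY=0.3002  stride 1/|dx|=2.0000 1/|dy|=1.1547
    cross y-line → (1,2), t=0.3002
    cross x-line → (0,2), t=0.7800 (wall)
  → r_3 = 0.7800
beam 4: φ=0°, α=165°
  d=(-0.9659,0.2588)  start (1,1)  tX=0.4038 tY=1.0046  stride 1/|dx|=1.0353 1/|dy|=3.8637
    cross x-line → (0,1), t=0.4038 (wall)
  → r_4 = 0.4038
beam 5: φ=45°, α=210°
  d=(-0.8660,-0.5000)  start (1,1)  tX=0.4503 tY=1.4800  stride 1/|dx|=1.1547 1/|dy|=2.0000
    cross x-line → (0,1), t=0.4503 (wall)
  → r_5 = 0.4503
beam 6: φ=90°, α=255°
  d=(-0.2588,-0.9659)  start (1,1)  tX=1.5068 tY=0.7661  stride 1/|dx|=3.8637 1/|dy|=1.0353
    cross y-line → (1,0), t=0.7661 (wall)
  → r_6 = 0.7661
beam 7: φ=135°, α=300°
  d=(0.5000,-0.8660)  start (1,1)  tX=1.2200 tY=0.8545  stride 1/|dx|=2.0000 1/|dy|=1.1547
    cross y-line → (1,0), t=0.8545 (wall)
  → r_7 = 0.8545

ranges = [5.3232, 5.4456, 0.7800, 0.4038, 0.4503, 0.7661, 0.8545]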